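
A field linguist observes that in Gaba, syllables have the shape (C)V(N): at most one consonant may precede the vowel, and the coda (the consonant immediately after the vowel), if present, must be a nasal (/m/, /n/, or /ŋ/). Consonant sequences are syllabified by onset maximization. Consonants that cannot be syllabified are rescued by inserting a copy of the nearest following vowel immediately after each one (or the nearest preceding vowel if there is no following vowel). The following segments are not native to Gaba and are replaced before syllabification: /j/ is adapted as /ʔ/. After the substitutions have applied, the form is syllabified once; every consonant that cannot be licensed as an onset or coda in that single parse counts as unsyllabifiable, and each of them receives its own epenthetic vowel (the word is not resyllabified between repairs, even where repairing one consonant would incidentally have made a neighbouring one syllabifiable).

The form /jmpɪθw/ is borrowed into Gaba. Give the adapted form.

ʔɪmɪpɪθɪwɪ

Substitution: /j/ → /ʔ/, giving /ʔmpɪθw/.
Under (C)V(N), the unsyllabifiable consonants are /ʔ/, /m/, /θ/, /w/ (only a nasal (/m/, /n/, or /ŋ/) is licensed in coda position; onsets are limited to one consonant).
Epenthesis after each stranded consonant: /ʔ/ → /ʔɪ/, /m/ → /mɪ/, /θ/ → /θɪ/, /w/ → /wɪ/.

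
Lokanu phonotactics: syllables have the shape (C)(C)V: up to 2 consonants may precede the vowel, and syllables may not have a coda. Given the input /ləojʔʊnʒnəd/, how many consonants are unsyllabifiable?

2

Under (C)(C)V, the unsyllabifiable consonants are /n/, /d/ (no codas are permitted; onsets may contain at most 2 consonants).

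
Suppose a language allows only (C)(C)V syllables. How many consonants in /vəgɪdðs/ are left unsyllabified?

3

Under (C)(C)V, the unsyllabifiable consonants are /d/, /ð/, /s/ (no codas are permitted; onsets may contain at most 2 consonants).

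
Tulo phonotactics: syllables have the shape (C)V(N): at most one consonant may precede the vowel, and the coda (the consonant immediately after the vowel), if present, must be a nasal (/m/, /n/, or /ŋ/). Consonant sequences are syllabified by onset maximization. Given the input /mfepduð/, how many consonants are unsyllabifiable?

3

Syllabifying with onset maximization leaves /m/, /p/, /ð/ stranded (only a nasal (/m/, /n/, or /ŋ/) is licensed in coda position; onsets are limited to one consonant).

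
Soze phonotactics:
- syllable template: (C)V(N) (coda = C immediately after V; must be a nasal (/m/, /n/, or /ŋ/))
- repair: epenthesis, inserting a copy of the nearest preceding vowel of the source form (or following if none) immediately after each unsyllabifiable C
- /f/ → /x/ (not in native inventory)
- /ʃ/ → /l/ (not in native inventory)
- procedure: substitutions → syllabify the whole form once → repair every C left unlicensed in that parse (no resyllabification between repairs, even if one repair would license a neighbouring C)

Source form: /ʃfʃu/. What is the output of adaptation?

luxulu

Substitution: /ʃ/ → /l/, /f/ → /x/, giving /lxlu/.
The consonants /l/, /x/ cannot be parsed into a legal (C)V(N) syllable (only a nasal (/m/, /n/, or /ŋ/) is licensed in coda position; onsets are limited to one consonant).
Inserting the epenthetic vowel yields /l/ → /lu/, /x/ → /xu/.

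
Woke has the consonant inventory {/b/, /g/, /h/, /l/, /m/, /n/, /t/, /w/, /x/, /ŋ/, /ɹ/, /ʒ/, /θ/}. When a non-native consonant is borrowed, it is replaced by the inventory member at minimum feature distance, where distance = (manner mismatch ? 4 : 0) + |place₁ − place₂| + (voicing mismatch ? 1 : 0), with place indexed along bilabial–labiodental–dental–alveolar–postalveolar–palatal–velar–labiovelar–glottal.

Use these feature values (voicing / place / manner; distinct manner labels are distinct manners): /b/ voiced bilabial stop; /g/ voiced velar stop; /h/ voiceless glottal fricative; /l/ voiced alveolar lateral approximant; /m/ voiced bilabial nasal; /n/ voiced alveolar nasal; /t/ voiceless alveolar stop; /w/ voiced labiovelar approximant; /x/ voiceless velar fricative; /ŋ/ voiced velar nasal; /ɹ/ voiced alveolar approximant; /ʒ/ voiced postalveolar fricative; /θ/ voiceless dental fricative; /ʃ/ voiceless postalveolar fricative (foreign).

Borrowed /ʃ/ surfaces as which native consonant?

ʒ

/ʒ/ is closest: same manner (fricative), place distance 0 (postalveolar→postalveolar), voicing differs (+1); total 1. Next closest is /x/ at distance 2.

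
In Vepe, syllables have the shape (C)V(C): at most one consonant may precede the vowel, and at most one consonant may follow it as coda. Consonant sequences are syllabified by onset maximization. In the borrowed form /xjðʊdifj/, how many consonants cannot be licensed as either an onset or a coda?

3

Syllabifying with onset maximization leaves /x/, /j/, /j/ stranded (at most one coda consonant is licensed; onsets are limited to one consonant).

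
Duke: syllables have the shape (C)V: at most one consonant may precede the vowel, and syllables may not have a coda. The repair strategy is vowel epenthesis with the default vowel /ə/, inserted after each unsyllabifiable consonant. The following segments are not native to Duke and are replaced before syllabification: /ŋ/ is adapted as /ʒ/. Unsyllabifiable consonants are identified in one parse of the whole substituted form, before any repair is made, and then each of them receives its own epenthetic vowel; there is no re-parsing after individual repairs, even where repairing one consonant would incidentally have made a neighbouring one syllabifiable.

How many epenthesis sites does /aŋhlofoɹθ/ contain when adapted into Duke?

After substitution the input is /aʒhlofoɹθ/.
The unsyllabifiable consonants are /ʒ/, /h/, /ɹ/, /θ/; each receives one epenthetic vowel.

4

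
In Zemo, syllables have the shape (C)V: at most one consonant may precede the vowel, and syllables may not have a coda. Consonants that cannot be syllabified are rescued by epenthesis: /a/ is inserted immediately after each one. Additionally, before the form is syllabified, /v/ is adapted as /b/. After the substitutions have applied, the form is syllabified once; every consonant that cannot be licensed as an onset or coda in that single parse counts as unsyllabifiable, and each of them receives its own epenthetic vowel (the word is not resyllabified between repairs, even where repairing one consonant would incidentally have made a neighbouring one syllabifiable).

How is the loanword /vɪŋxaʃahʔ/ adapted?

Substitution: /v/ → /b/, giving /bɪŋxaʃahʔ/.
Under (C)V, the unsyllabifiable consonants are /ŋ/, /h/, /ʔ/ (no codas are permitted; onsets are limited to one consonant).
Each unlicensed consonant becomes the onset of a new syllable: /ŋ/ → /ŋa/, /h/ → /ha/, /ʔ/ → /ʔa/.

bɪŋaxaʃahaʔa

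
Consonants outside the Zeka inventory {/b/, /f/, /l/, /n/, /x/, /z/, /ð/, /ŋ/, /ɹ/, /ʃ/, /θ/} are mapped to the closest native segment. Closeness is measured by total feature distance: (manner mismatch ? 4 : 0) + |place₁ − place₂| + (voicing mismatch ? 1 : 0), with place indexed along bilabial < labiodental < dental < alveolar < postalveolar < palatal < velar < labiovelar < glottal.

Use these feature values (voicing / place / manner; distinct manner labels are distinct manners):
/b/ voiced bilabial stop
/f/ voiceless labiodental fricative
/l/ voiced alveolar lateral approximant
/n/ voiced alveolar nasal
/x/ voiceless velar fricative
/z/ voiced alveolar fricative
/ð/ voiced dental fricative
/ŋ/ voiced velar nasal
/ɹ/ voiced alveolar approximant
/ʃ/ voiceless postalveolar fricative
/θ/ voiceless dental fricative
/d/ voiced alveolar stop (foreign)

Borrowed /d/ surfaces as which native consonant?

/b/ is closest: same manner (stop), place distance 3 (alveolar→bilabial), same voicing; total 3. Next closest is /l/ at distance 4.

b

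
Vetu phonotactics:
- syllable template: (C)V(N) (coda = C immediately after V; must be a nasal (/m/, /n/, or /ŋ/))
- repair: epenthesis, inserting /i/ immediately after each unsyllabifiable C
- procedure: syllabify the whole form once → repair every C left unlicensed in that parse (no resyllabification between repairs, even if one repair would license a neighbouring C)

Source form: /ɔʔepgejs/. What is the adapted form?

Syllabifying with onset maximization leaves /p/, /j/, /s/ stranded (only a nasal (/m/, /n/, or /ŋ/) is licensed in coda position; onsets are limited to one consonant).
Inserting the epenthetic vowel yields /p/ → /pi/, /j/ → /ji/, /s/ → /si/.

ɔʔepigejisi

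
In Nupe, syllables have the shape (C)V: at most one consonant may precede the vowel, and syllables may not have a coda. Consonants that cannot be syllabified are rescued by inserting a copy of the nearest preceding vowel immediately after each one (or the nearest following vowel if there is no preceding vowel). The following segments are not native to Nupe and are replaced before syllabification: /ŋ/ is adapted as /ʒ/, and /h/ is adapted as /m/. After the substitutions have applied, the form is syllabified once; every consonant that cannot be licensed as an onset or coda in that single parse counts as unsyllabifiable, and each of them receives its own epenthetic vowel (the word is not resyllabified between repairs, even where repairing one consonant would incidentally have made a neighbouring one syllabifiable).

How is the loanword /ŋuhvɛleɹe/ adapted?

Substitution: /ŋ/ → /ʒ/, /h/ → /m/, giving /ʒumvɛleɹe/.
The consonants /m/ cannot be parsed into a legal (C)V syllable (no codas are permitted; onsets are limited to one consonant).
Inserting the epenthetic vowel yields /m/ → /mu/.

ʒumuvɛleɹe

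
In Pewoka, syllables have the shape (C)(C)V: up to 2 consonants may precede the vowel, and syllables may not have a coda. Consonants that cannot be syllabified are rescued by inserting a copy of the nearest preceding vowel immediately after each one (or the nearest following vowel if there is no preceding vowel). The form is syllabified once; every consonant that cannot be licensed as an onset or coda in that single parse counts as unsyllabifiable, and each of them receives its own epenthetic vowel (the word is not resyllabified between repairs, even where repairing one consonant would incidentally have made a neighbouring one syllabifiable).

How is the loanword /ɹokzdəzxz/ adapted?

ɹokozdəzəxəzə

The consonants /k/, /z/, /x/, /z/ cannot be parsed into a legal (C)(C)V syllable (no codas are permitted; onsets may contain at most 2 consonants).
Each unlicensed consonant becomes the onset of a new syllable: /k/ → /ko/, /z/ → /zə/, /x/ → /xə/, /z/ → /zə/.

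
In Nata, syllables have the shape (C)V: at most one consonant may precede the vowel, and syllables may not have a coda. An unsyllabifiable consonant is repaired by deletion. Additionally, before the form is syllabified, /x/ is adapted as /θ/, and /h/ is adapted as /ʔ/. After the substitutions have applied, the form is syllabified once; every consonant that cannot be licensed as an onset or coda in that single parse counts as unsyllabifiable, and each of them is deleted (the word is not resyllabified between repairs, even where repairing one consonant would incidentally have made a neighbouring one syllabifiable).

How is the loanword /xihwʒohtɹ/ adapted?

Substitution: /x/ → /θ/, /h/ → /ʔ/, giving /θiʔwʒoʔtɹ/.
Syllabifying with onset maximization leaves /ʔ/, /w/, /ʔ/, /t/, /ɹ/ stranded (no codas are permitted; onsets are limited to one consonant).
Each unlicensed consonant is deleted: /ʔ/, /w/, /ʔ/, /t/, /ɹ/.

θiʒo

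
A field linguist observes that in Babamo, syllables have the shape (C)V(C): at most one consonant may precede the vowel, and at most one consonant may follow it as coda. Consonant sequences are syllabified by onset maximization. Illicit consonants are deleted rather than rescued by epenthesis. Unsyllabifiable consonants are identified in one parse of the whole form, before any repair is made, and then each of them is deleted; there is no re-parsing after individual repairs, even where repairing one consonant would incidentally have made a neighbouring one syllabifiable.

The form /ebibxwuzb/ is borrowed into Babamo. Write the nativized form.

ebibwuz

Under (C)V(C), the unsyllabifiable consonants are /x/, /b/ (at most one coda consonant is licensed; onsets are limited to one consonant).
Each unlicensed consonant is deleted: /x/, /b/.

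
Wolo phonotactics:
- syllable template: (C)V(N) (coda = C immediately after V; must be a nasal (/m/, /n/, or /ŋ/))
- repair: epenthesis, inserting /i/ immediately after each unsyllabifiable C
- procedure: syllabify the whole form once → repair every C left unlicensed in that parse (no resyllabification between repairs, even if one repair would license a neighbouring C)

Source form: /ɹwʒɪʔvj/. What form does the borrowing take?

The consonants /ɹ/, /w/, /ʔ/, /v/, /j/ cannot be parsed into a legal (C)V(N) syllable (only a nasal (/m/, /n/, or /ŋ/) is licensed in coda position; onsets are limited to one consonant).
Each unlicensed consonant becomes the onset of a new syllable: /ɹ/ → /ɹi/, /w/ → /wi/, /ʔ/ → /ʔi/, /v/ → /vi/, /j/ → /ji/.

ɹiwiʒɪʔiviji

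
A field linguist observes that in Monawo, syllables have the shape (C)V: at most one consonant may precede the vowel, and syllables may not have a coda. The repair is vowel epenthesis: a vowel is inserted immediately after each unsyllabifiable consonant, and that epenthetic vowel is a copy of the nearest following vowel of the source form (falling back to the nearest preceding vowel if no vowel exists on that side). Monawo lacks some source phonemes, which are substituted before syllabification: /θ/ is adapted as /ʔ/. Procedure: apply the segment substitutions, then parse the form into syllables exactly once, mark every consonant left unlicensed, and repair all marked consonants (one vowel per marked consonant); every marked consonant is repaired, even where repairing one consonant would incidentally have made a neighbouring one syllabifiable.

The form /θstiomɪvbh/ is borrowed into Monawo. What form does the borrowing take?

Substitution: /θ/ → /ʔ/, giving /ʔstiomɪvbh/.
The consonants /ʔ/, /s/, /v/, /b/, /h/ cannot be parsed into a legal (C)V syllable (no codas are permitted; onsets are limited to one consonant).
Inserting the epenthetic vowel yields /ʔ/ → /ʔi/, /s/ → /si/, /v/ → /vɪ/, /b/ → /bɪ/, /h/ → /hɪ/.

ʔisitiomɪvɪbɪhɪ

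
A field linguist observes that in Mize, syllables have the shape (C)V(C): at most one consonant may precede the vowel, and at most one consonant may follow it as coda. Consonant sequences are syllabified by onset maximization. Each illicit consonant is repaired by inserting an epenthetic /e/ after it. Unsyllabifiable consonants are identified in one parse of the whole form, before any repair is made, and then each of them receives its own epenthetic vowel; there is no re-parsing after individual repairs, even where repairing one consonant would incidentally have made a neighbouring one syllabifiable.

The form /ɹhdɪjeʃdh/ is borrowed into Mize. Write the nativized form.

Syllabifying with onset maximization leaves /ɹ/, /h/, /d/, /h/ stranded (at most one coda consonant is licensed; onsets are limited to one consonant).
Epenthesis after each stranded consonant: /ɹ/ → /ɹe/, /h/ → /he/, /d/ → /de/, /h/ → /he/.

ɹehedɪjeʃdehe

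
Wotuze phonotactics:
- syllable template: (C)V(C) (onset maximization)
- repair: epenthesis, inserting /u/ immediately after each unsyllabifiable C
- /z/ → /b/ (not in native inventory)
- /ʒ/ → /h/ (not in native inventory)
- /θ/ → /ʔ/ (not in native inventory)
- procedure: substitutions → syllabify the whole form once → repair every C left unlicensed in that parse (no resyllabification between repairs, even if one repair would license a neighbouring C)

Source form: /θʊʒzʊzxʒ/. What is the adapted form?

Substitution: /θ/ → /ʔ/, /ʒ/ → /h/, /z/ → /b/, giving /ʔʊhbʊbxh/.
Under (C)V(C), the unsyllabifiable consonants are /x/, /h/ (at most one coda consonant is licensed; onsets are limited to one consonant).
Epenthesis after each stranded consonant: /x/ → /xu/, /h/ → /hu/.

ʔʊhbʊbxuhu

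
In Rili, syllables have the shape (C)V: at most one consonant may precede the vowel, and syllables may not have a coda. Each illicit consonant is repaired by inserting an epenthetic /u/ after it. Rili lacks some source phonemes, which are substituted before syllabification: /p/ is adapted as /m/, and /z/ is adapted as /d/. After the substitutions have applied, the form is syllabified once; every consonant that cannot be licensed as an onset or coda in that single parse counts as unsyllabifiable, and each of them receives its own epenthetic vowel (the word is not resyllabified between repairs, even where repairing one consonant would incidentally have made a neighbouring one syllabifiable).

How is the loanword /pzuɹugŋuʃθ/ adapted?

Substitution: /p/ → /m/, /z/ → /d/, giving /mduɹugŋuʃθ/.
The consonants /m/, /g/, /ʃ/, /θ/ cannot be parsed into a legal (C)V syllable (no codas are permitted; onsets are limited to one consonant).
Inserting the epenthetic vowel yields /m/ → /mu/, /g/ → /gu/, /ʃ/ → /ʃu/, /θ/ → /θu/.

muduɹuguŋuʃuθu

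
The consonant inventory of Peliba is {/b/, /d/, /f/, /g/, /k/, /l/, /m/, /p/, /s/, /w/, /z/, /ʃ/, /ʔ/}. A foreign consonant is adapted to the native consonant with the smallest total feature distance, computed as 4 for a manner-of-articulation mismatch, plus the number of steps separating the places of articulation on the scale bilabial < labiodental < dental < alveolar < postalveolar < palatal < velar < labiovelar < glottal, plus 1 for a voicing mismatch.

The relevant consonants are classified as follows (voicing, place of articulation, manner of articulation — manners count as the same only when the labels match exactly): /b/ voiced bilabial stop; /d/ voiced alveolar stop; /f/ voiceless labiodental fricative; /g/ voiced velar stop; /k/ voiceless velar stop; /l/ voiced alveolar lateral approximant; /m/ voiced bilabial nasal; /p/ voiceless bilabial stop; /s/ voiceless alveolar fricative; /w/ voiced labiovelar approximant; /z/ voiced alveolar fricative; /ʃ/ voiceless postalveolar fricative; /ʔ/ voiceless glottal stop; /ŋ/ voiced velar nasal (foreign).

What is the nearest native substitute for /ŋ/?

g

/g/ is closest: manner differs (nasal→stop, +4), place distance 0 (velar→velar), same voicing; total 4. Next closest is /k/ at distance 5.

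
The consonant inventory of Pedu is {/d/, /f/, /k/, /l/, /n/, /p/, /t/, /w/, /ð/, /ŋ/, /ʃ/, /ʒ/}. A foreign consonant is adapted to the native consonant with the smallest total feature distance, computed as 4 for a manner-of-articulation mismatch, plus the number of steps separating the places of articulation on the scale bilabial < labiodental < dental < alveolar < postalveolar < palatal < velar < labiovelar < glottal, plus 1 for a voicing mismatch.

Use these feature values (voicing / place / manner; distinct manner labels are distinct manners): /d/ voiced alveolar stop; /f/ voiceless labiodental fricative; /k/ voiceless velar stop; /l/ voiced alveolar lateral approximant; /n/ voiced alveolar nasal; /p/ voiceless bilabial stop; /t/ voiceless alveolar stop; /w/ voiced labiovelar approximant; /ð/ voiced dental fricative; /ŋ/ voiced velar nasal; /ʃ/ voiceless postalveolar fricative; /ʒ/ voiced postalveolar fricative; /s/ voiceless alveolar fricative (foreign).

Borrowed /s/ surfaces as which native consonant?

ʃ

/ʃ/ is closest: same manner (fricative), place distance 1 (alveolar→postalveolar), same voicing; total 1. Next closest is /f/ at distance 2.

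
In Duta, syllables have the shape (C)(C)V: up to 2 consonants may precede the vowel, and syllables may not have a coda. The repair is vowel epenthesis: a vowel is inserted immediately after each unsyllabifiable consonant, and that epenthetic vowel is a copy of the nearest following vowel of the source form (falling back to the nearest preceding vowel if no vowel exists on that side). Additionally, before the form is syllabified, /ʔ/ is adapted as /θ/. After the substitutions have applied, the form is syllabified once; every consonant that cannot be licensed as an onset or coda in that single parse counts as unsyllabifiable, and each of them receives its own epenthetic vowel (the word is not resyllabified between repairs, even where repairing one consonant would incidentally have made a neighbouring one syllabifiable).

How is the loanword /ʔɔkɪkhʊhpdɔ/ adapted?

θɔkɪkhʊhɔpdɔ

Substitution: /ʔ/ → /θ/, giving /θɔkɪkhʊhpdɔ/.
Under (C)(C)V, the unsyllabifiable consonants are /h/ (no codas are permitted; onsets may contain at most 2 consonants).
Epenthesis after each stranded consonant: /h/ → /hɔ/.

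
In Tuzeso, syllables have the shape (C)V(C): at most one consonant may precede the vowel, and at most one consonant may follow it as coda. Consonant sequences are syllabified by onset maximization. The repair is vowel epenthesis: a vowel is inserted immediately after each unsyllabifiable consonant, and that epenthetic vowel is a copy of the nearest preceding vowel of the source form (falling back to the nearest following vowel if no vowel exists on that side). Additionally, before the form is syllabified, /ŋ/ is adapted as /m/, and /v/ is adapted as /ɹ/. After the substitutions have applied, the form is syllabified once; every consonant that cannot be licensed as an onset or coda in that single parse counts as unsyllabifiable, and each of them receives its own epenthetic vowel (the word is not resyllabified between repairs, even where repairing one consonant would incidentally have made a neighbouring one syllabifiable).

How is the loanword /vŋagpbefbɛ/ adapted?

ɹamagpabefbɛ

Substitution: /v/ → /ɹ/, /ŋ/ → /m/, giving /ɹmagpbefbɛ/.
Syllabifying with onset maximization leaves /ɹ/, /p/ stranded (at most one coda consonant is licensed; onsets are limited to one consonant).
Each unlicensed consonant becomes the onset of a new syllable: /ɹ/ → /ɹa/, /p/ → /pa/.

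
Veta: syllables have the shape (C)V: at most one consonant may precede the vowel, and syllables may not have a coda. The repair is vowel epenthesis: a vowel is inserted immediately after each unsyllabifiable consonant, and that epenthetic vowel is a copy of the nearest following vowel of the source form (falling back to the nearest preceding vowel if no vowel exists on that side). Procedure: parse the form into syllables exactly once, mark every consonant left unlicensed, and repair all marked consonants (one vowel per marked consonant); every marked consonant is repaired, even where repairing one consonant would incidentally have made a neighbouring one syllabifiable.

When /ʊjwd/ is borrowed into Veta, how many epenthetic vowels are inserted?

3

The unsyllabifiable consonants are /j/, /w/, /d/; each receives one epenthetic vowel.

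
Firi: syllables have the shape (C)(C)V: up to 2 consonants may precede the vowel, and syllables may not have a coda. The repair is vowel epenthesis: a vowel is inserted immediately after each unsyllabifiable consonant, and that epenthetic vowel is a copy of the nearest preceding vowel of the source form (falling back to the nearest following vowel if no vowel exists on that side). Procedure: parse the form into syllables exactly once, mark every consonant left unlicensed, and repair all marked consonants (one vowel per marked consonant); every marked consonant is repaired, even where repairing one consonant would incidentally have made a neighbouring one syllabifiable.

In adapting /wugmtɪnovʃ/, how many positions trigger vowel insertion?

3

The unsyllabifiable consonants are /g/, /v/, /ʃ/; each receives one epenthetic vowel.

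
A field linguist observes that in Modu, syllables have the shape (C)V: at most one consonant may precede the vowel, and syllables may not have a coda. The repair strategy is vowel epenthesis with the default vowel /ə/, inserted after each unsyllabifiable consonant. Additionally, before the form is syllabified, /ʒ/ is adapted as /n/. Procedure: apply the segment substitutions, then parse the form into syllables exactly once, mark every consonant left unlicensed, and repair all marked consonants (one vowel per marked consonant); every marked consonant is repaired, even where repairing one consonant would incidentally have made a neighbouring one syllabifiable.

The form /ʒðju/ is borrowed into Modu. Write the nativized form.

nəðəju

Substitution: /ʒ/ → /n/, giving /nðju/.
Under (C)V, the unsyllabifiable consonants are /n/, /ð/ (no codas are permitted; onsets are limited to one consonant).
Each unlicensed consonant becomes the onset of a new syllable: /n/ → /nə/, /ð/ → /ðə/.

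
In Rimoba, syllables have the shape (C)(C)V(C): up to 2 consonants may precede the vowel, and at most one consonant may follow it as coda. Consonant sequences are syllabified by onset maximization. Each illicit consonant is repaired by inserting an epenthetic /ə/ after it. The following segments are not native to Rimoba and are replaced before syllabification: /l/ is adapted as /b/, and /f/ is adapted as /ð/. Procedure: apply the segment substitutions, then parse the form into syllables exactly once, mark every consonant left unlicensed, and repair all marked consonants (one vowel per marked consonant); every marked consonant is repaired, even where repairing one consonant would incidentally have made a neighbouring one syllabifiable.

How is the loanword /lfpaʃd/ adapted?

bəðpaʃdə

Substitution: /l/ → /b/, /f/ → /ð/, giving /bðpaʃd/.
Under (C)(C)V(C), the unsyllabifiable consonants are /b/, /d/ (at most one coda consonant is licensed; onsets may contain at most 2 consonants).
Epenthesis after each stranded consonant: /b/ → /bə/, /d/ → /də/.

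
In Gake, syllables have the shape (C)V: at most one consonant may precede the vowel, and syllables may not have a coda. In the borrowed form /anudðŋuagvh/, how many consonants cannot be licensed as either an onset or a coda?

5

Under (C)V, the unsyllabifiable consonants are /d/, /ð/, /g/, /v/, /h/ (no codas are permitted; onsets are limited to one consonant).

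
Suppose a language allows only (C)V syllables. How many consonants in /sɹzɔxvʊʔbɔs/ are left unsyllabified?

Syllabifying with onset maximization leaves /s/, /ɹ/, /x/, /ʔ/, /s/ stranded (no codas are permitted; onsets are limited to one consonant).

5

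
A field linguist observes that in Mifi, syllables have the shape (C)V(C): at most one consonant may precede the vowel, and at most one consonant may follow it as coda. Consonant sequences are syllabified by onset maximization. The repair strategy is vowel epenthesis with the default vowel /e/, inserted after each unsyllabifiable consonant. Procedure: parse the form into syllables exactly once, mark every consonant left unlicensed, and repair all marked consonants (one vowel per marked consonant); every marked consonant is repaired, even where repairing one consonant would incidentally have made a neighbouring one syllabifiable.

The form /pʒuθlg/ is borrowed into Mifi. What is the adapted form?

peʒuθlege

Syllabifying with onset maximization leaves /p/, /l/, /g/ stranded (at most one coda consonant is licensed; onsets are limited to one consonant).
Epenthesis after each stranded consonant: /p/ → /pe/, /l/ → /le/, /g/ → /ge/.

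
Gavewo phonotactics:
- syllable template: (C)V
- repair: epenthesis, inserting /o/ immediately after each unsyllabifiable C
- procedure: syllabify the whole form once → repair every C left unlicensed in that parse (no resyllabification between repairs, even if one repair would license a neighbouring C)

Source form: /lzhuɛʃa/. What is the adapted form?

Under (C)V, the unsyllabifiable consonants are /l/, /z/ (no codas are permitted; onsets are limited to one consonant).
Inserting the epenthetic vowel yields /l/ → /lo/, /z/ → /zo/.

lozohuɛʃa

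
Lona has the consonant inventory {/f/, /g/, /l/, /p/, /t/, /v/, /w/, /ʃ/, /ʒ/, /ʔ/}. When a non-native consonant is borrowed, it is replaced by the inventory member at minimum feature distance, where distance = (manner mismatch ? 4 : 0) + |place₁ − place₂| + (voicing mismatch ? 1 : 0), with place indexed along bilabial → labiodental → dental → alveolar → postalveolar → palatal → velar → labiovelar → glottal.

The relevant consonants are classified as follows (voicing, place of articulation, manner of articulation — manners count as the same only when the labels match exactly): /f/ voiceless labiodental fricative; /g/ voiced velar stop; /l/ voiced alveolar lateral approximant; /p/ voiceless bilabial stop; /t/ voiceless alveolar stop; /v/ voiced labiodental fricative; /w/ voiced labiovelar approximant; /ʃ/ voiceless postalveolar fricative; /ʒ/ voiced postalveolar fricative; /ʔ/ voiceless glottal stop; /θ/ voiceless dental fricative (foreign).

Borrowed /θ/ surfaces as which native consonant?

/f/ is closest: same manner (fricative), place distance 1 (dental→labiodental), same voicing; total 1. Next closest is /v/ at distance 2.

f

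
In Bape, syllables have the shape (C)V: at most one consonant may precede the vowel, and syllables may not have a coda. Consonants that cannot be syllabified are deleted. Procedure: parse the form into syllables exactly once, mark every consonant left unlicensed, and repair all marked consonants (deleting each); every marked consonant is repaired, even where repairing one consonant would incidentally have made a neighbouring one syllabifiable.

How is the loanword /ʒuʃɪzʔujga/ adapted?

ʒuʃɪʔuga

Syllabifying with onset maximization leaves /z/, /j/ stranded (no codas are permitted; onsets are limited to one consonant).
Deletion applies to /z/, /j/.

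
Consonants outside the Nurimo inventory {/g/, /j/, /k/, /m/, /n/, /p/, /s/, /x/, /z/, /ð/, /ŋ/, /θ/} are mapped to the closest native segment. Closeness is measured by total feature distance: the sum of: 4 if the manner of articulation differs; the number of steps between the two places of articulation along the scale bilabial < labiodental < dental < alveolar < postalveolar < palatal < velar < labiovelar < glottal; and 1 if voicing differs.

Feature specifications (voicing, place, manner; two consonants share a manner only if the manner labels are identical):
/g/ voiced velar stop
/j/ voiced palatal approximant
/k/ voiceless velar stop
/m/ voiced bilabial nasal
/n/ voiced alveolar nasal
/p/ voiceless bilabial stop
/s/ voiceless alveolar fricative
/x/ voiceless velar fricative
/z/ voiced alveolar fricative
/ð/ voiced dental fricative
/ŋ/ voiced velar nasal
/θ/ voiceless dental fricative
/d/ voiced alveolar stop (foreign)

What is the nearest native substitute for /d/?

g

/g/ is closest: same manner (stop), place distance 3 (alveolar→velar), same voicing; total 3. Next closest is /k/ at distance 4.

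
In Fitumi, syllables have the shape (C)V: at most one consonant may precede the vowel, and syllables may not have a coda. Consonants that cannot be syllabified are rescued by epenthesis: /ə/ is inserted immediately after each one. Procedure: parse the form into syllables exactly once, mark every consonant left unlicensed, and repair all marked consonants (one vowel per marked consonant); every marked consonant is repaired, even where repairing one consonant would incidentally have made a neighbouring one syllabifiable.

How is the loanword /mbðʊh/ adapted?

məbəðʊhə

Under (C)V, the unsyllabifiable consonants are /m/, /b/, /h/ (no codas are permitted; onsets are limited to one consonant).
Epenthesis after each stranded consonant: /m/ → /mə/, /b/ → /bə/, /h/ → /hə/.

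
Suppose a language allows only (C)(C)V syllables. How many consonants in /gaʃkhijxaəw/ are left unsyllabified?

2

Syllabifying with onset maximization leaves /ʃ/, /w/ stranded (no codas are permitted; onsets may contain at most 2 consonants).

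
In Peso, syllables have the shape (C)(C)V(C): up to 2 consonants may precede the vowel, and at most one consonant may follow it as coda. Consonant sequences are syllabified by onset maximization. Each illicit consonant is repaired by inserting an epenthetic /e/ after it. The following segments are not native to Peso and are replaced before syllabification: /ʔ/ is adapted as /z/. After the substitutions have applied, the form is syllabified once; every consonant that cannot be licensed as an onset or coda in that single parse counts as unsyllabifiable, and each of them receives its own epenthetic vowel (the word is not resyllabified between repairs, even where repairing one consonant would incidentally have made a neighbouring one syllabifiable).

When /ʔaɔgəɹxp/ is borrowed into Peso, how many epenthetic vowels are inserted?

2

After substitution the input is /zaɔgəɹxp/.
The unsyllabifiable consonants are /x/, /p/; each receives one epenthetic vowel.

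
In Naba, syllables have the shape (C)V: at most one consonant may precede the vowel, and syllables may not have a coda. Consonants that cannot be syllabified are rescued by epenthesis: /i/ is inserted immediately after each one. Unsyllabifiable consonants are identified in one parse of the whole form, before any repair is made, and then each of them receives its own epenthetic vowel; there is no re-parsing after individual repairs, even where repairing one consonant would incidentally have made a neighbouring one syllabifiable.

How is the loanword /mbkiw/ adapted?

mibikiwi

Under (C)V, the unsyllabifiable consonants are /m/, /b/, /w/ (no codas are permitted; onsets are limited to one consonant).
Each unlicensed consonant becomes the onset of a new syllable: /m/ → /mi/, /b/ → /bi/, /w/ → /wi/.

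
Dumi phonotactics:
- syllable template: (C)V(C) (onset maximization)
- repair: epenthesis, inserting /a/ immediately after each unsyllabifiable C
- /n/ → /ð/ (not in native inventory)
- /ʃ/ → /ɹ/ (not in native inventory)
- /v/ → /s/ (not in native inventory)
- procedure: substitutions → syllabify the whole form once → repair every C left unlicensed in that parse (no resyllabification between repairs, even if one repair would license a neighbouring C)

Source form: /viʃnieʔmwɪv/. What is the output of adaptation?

siɹðieʔmawɪs

Substitution: /v/ → /s/, /ʃ/ → /ɹ/, /n/ → /ð/, giving /siɹðieʔmwɪs/.
Syllabifying with onset maximization leaves /m/ stranded (at most one coda consonant is licensed; onsets are limited to one consonant).
Inserting the epenthetic vowel yields /m/ → /ma/.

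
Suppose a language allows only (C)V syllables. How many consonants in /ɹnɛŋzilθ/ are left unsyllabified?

Syllabifying with onset maximization leaves /ɹ/, /ŋ/, /l/, /θ/ stranded (no codas are permitted; onsets are limited to one consonant).

4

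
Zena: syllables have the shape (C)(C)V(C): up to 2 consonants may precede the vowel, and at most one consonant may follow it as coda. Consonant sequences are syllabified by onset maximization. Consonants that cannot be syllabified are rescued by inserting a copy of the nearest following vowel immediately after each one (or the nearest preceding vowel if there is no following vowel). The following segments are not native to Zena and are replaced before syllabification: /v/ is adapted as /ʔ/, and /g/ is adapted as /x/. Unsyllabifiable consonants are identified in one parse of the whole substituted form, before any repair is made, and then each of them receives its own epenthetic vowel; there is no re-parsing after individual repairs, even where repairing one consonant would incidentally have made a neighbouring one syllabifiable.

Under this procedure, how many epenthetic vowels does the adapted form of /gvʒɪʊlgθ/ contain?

3

After substitution the input is /xʔʒɪʊlxθ/.
The unsyllabifiable consonants are /x/, /x/, /θ/; each receives one epenthetic vowel.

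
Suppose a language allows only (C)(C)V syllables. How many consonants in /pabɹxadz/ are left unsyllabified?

Under (C)(C)V, the unsyllabifiable consonants are /b/, /d/, /z/ (no codas are permitted; onsets may contain at most 2 consonants).

3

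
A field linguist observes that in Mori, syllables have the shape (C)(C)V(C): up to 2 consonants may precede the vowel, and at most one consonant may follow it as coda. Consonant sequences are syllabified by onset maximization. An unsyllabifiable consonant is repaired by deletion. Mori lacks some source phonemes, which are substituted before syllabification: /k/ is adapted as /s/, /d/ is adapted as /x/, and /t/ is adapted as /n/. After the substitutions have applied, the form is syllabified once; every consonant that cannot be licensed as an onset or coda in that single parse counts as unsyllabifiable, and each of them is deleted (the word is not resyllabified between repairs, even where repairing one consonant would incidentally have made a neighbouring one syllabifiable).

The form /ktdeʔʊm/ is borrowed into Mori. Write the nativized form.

Substitution: /k/ → /s/, /t/ → /n/, /d/ → /x/, giving /snxeʔʊm/.
Under (C)(C)V(C), the unsyllabifiable consonants are /s/ (at most one coda consonant is licensed; onsets may contain at most 2 consonants).
Each unlicensed consonant is deleted: /s/.

nxeʔʊm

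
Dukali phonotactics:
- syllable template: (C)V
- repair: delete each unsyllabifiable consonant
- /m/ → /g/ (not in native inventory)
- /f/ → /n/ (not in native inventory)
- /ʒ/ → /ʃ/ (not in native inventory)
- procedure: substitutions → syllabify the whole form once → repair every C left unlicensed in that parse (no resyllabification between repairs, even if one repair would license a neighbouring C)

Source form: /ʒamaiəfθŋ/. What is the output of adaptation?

Substitution: /ʒ/ → /ʃ/, /m/ → /g/, /f/ → /n/, giving /ʃagaiənθŋ/.
Under (C)V, the unsyllabifiable consonants are /n/, /θ/, /ŋ/ (no codas are permitted; onsets are limited to one consonant).
Each unlicensed consonant is deleted: /n/, /θ/, /ŋ/.

ʃagaiə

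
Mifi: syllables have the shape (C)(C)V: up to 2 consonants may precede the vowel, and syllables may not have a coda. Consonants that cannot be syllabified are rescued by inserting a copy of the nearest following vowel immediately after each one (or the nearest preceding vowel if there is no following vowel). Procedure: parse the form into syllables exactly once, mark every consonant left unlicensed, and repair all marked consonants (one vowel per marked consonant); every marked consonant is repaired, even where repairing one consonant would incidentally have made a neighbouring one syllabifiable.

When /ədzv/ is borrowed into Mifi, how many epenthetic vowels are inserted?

The unsyllabifiable consonants are /d/, /z/, /v/; each receives one epenthetic vowel.

3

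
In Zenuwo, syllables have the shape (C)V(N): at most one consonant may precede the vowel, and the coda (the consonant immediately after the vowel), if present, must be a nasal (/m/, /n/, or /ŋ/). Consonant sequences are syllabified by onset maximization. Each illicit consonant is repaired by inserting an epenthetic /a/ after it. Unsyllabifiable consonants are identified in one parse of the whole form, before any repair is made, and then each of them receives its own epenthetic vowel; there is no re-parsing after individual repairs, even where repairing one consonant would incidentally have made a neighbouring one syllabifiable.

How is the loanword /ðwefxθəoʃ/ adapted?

The consonants /ð/, /f/, /x/, /ʃ/ cannot be parsed into a legal (C)V(N) syllable (only a nasal (/m/, /n/, or /ŋ/) is licensed in coda position; onsets are limited to one consonant).
Epenthesis after each stranded consonant: /ð/ → /ða/, /f/ → /fa/, /x/ → /xa/, /ʃ/ → /ʃa/.

ðawefaxaθəoʃa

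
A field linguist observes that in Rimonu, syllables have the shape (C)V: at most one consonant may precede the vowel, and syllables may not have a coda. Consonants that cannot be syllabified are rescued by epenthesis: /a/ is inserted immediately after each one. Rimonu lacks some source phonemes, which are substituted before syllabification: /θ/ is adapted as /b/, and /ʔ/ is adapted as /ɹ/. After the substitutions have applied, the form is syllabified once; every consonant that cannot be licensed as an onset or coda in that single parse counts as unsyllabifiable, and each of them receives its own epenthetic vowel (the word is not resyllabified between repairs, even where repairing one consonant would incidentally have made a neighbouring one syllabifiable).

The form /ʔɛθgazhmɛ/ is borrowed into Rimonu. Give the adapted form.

ɹɛbagazahamɛ

Substitution: /ʔ/ → /ɹ/, /θ/ → /b/, giving /ɹɛbgazhmɛ/.
Under (C)V, the unsyllabifiable consonants are /b/, /z/, /h/ (no codas are permitted; onsets are limited to one consonant).
Epenthesis after each stranded consonant: /b/ → /ba/, /z/ → /za/, /h/ → /ha/.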